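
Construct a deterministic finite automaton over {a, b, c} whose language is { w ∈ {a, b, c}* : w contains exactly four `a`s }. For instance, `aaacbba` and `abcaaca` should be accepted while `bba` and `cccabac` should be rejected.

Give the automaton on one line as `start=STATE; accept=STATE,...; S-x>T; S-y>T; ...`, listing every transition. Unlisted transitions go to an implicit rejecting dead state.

start=s0; accept=s4; s0-a>s1; s0-b>s0; s0-c>s0; s1-a>s2; s1-b>s1; s1-c>s1; s2-a>s3; s2-b>s2; s2-c>s2; s3-a>s4; s3-b>s3; s3-c>s3; s4-a>s5; s4-b>s4; s4-c>s4; s5-a>s5; s5-b>s5; s5-c>s5

Only the number of `a`s matters, and only up to 5. Make a chain s0 → s1 → s2 → s3 → s4 → s5 advanced by each `a` (with s5 absorbing); every other symbol self-loops. The accepting set is {s4}.
        a   b   c  
>  s0   s1  s0  s0 
   s1   s2  s1  s1 
   s2   s3  s2  s2 
   s3   s4  s3  s3 
 * s4   s5  s4  s4 
   s5   s5  s5  s5 
(> = start, * = accepting)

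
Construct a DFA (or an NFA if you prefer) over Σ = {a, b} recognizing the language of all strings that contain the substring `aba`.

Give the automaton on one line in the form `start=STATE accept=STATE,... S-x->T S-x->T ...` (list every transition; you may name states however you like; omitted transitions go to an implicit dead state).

start=s0 accept=s3 s0-a->s1 s0-b->s0 s1-a->s1 s1-b->s2 s2-a->s3 s2-b->s0 s3-a->s3 s3-b->s3

States s0..s2 record the length of the longest prefix of `aba` that matches the current input suffix. Reaching s3 means `aba` has been seen, and we stay there forever. Accept from s3.
4 states suffice.
        a   b  
>  s0   s1  s0 
   s1   s1  s2 
   s2   s3  s0 
 * s3   s3  s3 
(> = start, * = accepting)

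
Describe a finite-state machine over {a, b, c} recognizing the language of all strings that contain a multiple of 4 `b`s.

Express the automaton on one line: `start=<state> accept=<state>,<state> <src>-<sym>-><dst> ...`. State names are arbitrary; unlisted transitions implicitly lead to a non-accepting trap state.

Keep the running count of `b`s modulo 4: each `b` advances along the cycle s0 → s1 → s2 → s3 → s0 while other symbols loop. Accept at s0.
A 4-state machine:
        a   b   c  
>* s0   s0  s1  s0 
   s1   s1  s2  s1 
   s2   s2  s3  s2 
   s3   s3  s0  s3 
(> = start, * = accepting)

start=s0 accept=s0 s0-a->s0 s0-b->s1 s0-c->s0 s1-a->s1 s1-b->s2 s1-c->s1 s2-a->s2 s2-b->s3 s2-c->s2 s3-a->s3 s3-b->s0 s3-c->s3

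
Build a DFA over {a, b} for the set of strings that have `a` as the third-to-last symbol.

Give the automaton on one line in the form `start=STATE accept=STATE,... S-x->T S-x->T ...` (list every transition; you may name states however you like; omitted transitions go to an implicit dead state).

start=s0 accept=s7,s8,s9,s10 s0-a->s1 s0-b->s2 s1-a->s3 s1-b->s4 s2-a->s5 s2-b->s6 s3-a->s7 s3-b->s8 s4-a->s9 s4-b->s10 s5-a->s11 s5-b->s12 s6-a->s13 s6-b->s14 s7-a->s7 s7-b->s8 s8-a->s9 s8-b->s10 s9-a->s11 s9-b->s12 s10-a->s13 s10-b->s14 s11-a->s7 s11-b->s8 s12-a->s9 s12-b->s10 s13-a->s11 s13-b->s12 s14-a->s13 s14-b->s14

Because acceptance depends on a position counted from the end, the machine has to buffer the most recent 3 symbols. Make each state the string of the last up-to-3 symbols read; on input `x` shift the window left and append `x`. Accept when the buffered window has length 3 and begins with `a`.
15 states suffice.
          a    b  
>  s0     s1   s2 
   s1     s3   s4 
   s2     s5   s6 
   s3     s7   s8 
   s4     s9  s10 
   s5    s11  s12 
   s6    s13  s14 
 * s7     s7   s8 
 * s8     s9  s10 
 * s9    s11  s12 
 * s10   s13  s14 
   s11    s7   s8 
   s12    s9  s10 
   s13   s11  s12 
   s14   s13  s14 
(> = start, * = accepting)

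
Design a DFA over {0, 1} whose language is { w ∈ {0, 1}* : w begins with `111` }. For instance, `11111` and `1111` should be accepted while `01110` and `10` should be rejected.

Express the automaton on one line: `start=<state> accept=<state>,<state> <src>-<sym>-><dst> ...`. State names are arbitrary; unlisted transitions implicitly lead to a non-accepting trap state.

start=A accept=D A-0->E A-1->B B-0->E B-1->C C-0->E C-1->D D-0->D D-1->D E-0->E E-1->E

Check the first 3 symbols one by one: A through C record how many have matched `111` so far; any wrong symbol goes to the dead state E. After all 3 match we enter the accepting sink D.
5 states suffice.
       0  1 
>  A   E  B 
   B   E  C 
   C   E  D 
 * D   D  D 
   E   E  E 
(> = start, * = accepting)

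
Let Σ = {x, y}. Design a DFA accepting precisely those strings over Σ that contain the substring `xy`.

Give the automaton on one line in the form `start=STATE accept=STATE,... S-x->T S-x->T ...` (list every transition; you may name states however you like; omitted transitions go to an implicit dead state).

start=s0 accept=s2 s0-x->s1 s0-y->s0 s1-x->s1 s1-y->s2 s2-x->s2 s2-y->s2

States s0..s1 record the length of the longest prefix of `xy` that matches the current input suffix. Reaching s2 means `xy` has been seen, and we stay there forever. Accept from s2.
With 3 states:
        x   y  
>  s0   s1  s0 
   s1   s1  s2 
 * s2   s2  s2 
(> = start, * = accepting)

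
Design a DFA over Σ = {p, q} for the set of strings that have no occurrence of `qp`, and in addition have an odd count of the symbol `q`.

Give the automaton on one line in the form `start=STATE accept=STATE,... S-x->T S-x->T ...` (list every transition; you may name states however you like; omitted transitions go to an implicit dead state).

Build one automaton per condition and run them in lockstep. One (3 states) tracks partial matches of the forbidden pattern `qp`; the other (2 states) tracks the count of `q`s modulo 2. Each combined state is a pair, one component from each; accept when both components accept. Minimizing collapses redundant product states.
With 4 states:
        p   q  
>  s0   s0  s1 
 * s1   s2  s3 
   s2   s2  s2 
   s3   s2  s1 
(> = start, * = accepting)

start=s0 accept=s1 s0-p->s0 s0-q->s1 s1-p->s2 s1-q->s3 s2-p->s2 s2-q->s2 s3-p->s2 s3-q->s1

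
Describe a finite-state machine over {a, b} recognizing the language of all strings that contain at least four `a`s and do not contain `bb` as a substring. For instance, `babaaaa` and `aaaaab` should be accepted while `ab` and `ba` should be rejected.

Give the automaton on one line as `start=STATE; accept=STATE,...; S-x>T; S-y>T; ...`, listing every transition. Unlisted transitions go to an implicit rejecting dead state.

Build one automaton per condition and run them in lockstep. The first has 6 states tracking the count of `a`s, saturating at 5; the second has 3 states tracking partial matches of the forbidden pattern `bb`. A product state is a pair (one from each), accepting exactly when both do. Equivalent product states are then merged.
With 11 states:
          a    b  
>  S0     S1   S2 
   S1     S3   S4 
   S2     S1   S5 
   S3     S6   S7 
   S4     S3   S5 
   S5     S5   S5 
   S6     S8   S9 
   S7     S6   S5 
 * S8     S8  S10 
   S9     S8   S5 
 * S10    S8   S5 
(> = start, * = accepting)

start=S0; accept=S8,S10; S0-a>S1; S0-b>S2; S1-a>S3; S1-b>S4; S2-a>S1; S2-b>S5; S3-a>S6; S3-b>S7; S4-a>S3; S4-b>S5; S5-a>S5; S5-b>S5; S6-a>S8; S6-b>S9; S7-a>S6; S7-b>S5; S8-a>S8; S8-b>S10; S9-a>S8; S9-b>S5; S10-a>S8; S10-b>S5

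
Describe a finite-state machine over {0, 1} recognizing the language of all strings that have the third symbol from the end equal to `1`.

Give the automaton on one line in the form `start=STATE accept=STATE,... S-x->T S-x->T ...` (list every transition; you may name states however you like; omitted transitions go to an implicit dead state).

A DFA must remember the last 3 symbols (since which symbol is third-to-last isn't known until the input ends). Use one state per possible window of the last ≤3 symbols; accept from those whose window starts with `1`.
A 15-state machine:
          0    1  
>  s0     s1   s2 
   s1     s3   s4 
   s2     s5   s6 
   s3     s7   s8 
   s4     s9  s10 
   s5    s11  s12 
   s6    s13  s14 
   s7     s7   s8 
   s8     s9  s10 
   s9    s11  s12 
   s10   s13  s14 
 * s11    s7   s8 
 * s12    s9  s10 
 * s13   s11  s12 
 * s14   s13  s14 
(> = start, * = accepting)

start=s0 accept=s11,s12,s13,s14 s0-0->s1 s0-1->s2 s1-0->s3 s1-1->s4 s2-0->s5 s2-1->s6 s3-0->s7 s3-1->s8 s4-0->s9 s4-1->s10 s5-0->s11 s5-1->s12 s6-0->s13 s6-1->s14 s7-0->s7 s7-1->s8 s8-0->s9 s8-1->s10 s9-0->s11 s9-1->s12 s10-0->s13 s10-1->s14 s11-0->s7 s11-1->s8 s12-0->s9 s12-1->s10 s13-0->s11 s13-1->s12 s14-0->s13 s14-1->s14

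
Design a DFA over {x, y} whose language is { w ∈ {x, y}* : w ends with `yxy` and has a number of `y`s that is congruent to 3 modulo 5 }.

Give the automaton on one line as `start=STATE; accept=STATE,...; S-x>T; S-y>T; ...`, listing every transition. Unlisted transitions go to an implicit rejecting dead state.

Handle the two conditions separately and then intersect. One (4 states) tracks how much of the suffix `yxy` has currently been matched; the other (5 states) tracks the count of `y`s modulo 5. Each combined state is a pair, one component from each; accept when both components accept.
A 20-state machine:
          x    y  
>  q0     q0   q1 
   q1     q2   q3 
   q2     q4   q5 
   q3     q6   q7 
   q4     q4   q3 
   q5     q6   q7 
   q6     q8   q9 
   q7    q10  q11 
   q8     q8   q7 
 * q9    q10  q11 
   q10   q12  q13 
   q11   q14  q15 
   q12   q12  q11 
   q13   q14  q15 
   q14   q16  q17 
   q15   q18   q1 
   q16   q16  q15 
   q17   q18   q1 
   q18    q0  q19 
   q19    q2   q3 
(> = start, * = accepting)

start=q0; accept=q9; q0-x>q0; q0-y>q1; q1-x>q2; q1-y>q3; q2-x>q4; q2-y>q5; q3-x>q6; q3-y>q7; q4-x>q4; q4-y>q3; q5-x>q6; q5-y>q7; q6-x>q8; q6-y>q9; q7-x>q10; q7-y>q11; q8-x>q8; q8-y>q7; q9-x>q10; q9-y>q11; q10-x>q12; q10-y>q13; q11-x>q14; q11-y>q15; q12-x>q12; q12-y>q11; q13-x>q14; q13-y>q15; q14-x>q16; q14-y>q17; q15-x>q18; q15-y>q1; q16-x>q16; q16-y>q15; q17-x>q18; q17-y>q1; q18-x>q0; q18-y>q19; q19-x>q2; q19-y>q3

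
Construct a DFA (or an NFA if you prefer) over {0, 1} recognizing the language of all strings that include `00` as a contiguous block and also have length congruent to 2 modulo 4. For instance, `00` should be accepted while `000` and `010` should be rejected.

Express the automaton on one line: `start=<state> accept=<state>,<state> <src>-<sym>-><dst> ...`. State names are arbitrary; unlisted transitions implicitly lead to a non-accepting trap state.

Handle the two conditions separately and then intersect. One (3 states) tracks whether and how much of `00` has been seen; the other (4 states) tracks the input length modulo 4. Each combined state is a pair, one component from each; accept when both components accept.
          0    1  
>  s0     s1   s2 
   s1     s3   s4 
   s2     s5   s4 
 * s3     s6   s6 
   s4     s7   s8 
   s5     s6   s8 
   s6     s9   s9 
   s7     s9   s0 
   s8    s10   s0 
   s9    s11  s11 
   s10   s11   s2 
   s11    s3   s3 
(> = start, * = accepting)

start=s0 accept=s3 s0-0->s1 s0-1->s2 s1-0->s3 s1-1->s4 s2-0->s5 s2-1->s4 s3-0->s6 s3-1->s6 s4-0->s7 s4-1->s8 s5-0->s6 s5-1->s8 s6-0->s9 s6-1->s9 s7-0->s9 s7-1->s0 s8-0->s10 s8-1->s0 s9-0->s11 s9-1->s11 s10-0->s11 s10-1->s2 s11-0->s3 s11-1->s3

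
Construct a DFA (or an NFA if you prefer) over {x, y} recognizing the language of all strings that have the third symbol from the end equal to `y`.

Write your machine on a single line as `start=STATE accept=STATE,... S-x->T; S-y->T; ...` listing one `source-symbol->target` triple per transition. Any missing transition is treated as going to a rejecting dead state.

start=q0; accept=q11,q12,q13,q14; q0-x->q1; q0-y->q2; q1-x->q3; q1-y->q4; q2-x->q5; q2-y->q6; q3-x->q7; q3-y->q8; q4-x->q9; q4-y->q10; q5-x->q11; q5-y->q12; q6-x->q13; q6-y->q14; q7-x->q7; q7-y->q8; q8-x->q9; q8-y->q10; q9-x->q11; q9-y->q12; q10-x->q13; q10-y->q14; q11-x->q7; q11-y->q8; q12-x->q9; q12-y->q10; q13-x->q11; q13-y->q12; q14-x->q13; q14-y->q14

A DFA must remember the last 3 symbols (since which symbol is third-to-last isn't known until the input ends). Use one state per possible window of the last ≤3 symbols; accept from those whose window starts with `y`.
With 15 states:
          x    y  
>  q0     q1   q2 
   q1     q3   q4 
   q2     q5   q6 
   q3     q7   q8 
   q4     q9  q10 
   q5    q11  q12 
   q6    q13  q14 
   q7     q7   q8 
   q8     q9  q10 
   q9    q11  q12 
   q10   q13  q14 
 * q11    q7   q8 
 * q12    q9  q10 
 * q13   q11  q12 
 * q14   q13  q14 
(> = start, * = accepting)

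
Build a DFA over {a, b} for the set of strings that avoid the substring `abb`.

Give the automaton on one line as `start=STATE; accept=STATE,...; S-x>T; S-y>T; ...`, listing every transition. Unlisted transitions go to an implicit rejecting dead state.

Track partial matches of the forbidden pattern `abb`. State S3 is a dead state reached once `abb` has occurred; every other state accepts. S0 means no part of `abb` is currently matched.
        a   b  
>* S0   S1  S0 
 * S1   S1  S2 
 * S2   S1  S3 
   S3   S3  S3 
(> = start, * = accepting)

start=S0; accept=S0,S1,S2; S0-a>S1; S0-b>S0; S1-a>S1; S1-b>S2; S2-a>S1; S2-b>S3; S3-a>S3; S3-b>S3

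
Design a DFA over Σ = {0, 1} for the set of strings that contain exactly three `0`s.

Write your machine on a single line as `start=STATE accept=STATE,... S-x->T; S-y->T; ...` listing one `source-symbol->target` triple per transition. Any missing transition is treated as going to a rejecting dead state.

start=q0; accept=q3; q0-0->q1; q0-1->q0; q1-0->q2; q1-1->q1; q2-0->q3; q2-1->q2; q3-0->q4; q3-1->q3; q4-0->q4; q4-1->q4

Only the number of `0`s matters, and only up to 4. Make a chain q0 → q1 → q2 → q3 → q4 advanced by each `0` (with q4 absorbing); every other symbol self-loops. The accepting set is {q3}.
5 states suffice.
        0   1  
>  q0   q1  q0 
   q1   q2  q1 
   q2   q3  q2 
 * q3   q4  q3 
   q4   q4  q4 
(> = start, * = accepting)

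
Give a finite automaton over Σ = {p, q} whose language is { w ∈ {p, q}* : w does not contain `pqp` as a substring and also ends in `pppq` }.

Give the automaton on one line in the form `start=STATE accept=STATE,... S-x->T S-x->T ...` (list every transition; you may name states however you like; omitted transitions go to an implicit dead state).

start=S0 accept=S6 S0-p->S1 S0-q->S0 S1-p->S2 S1-q->S3 S2-p->S4 S2-q->S3 S3-p->S5 S3-q->S0 S4-p->S4 S4-q->S6 S5-p->S7 S5-q->S8 S6-p->S5 S6-q->S0 S7-p->S9 S7-q->S8 S8-p->S5 S8-q->S8 S9-p->S9 S9-q->S10 S10-p->S5 S10-q->S8

Run two small machines in parallel and take their product. The first has 4 states tracking partial matches of the forbidden pattern `pqp`; the second has 5 states tracking how much of the suffix `pppq` has currently been matched. A product state is a pair (one from each), accepting exactly when both do.
          p    q  
>  S0     S1   S0 
   S1     S2   S3 
   S2     S4   S3 
   S3     S5   S0 
   S4     S4   S6 
   S5     S7   S8 
 * S6     S5   S0 
   S7     S9   S8 
   S8     S5   S8 
   S9     S9  S10 
   S10    S5   S8 
(> = start, * = accepting)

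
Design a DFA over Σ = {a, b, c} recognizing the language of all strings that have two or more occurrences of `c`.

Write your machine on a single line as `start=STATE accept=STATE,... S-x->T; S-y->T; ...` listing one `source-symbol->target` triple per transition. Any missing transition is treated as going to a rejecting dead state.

start=S0; accept=S2,S3; S0-a->S0; S0-b->S0; S0-c->S1; S1-a->S1; S1-b->S1; S1-c->S2; S2-a->S2; S2-b->S2; S2-c->S3; S3-a->S3; S3-b->S3; S3-c->S3

Only the number of `c`s matters, and only up to 3. Make a chain S0 → S1 → S2 → S3 advanced by each `c` (with S3 absorbing); every other symbol self-loops. The accepting set is {S2, S3}.
With 4 states:
        a   b   c  
>  S0   S0  S0  S1 
   S1   S1  S1  S2 
 * S2   S2  S2  S3 
 * S3   S3  S3  S3 
(> = start, * = accepting)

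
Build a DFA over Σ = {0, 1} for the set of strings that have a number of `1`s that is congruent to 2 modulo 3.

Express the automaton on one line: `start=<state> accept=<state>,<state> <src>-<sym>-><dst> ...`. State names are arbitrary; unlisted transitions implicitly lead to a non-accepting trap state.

start=S0 accept=S2 S0-0->S0 S0-1->S1 S1-0->S1 S1-1->S2 S2-0->S2 S2-1->S0

Keep the running count of `1`s modulo 3: each `1` advances along the cycle S0 → S1 → S2 → S0 while other symbols loop. Accept at S2.
        0   1  
>  S0   S0  S1 
   S1   S1  S2 
 * S2   S2  S0 
(> = start, * = accepting)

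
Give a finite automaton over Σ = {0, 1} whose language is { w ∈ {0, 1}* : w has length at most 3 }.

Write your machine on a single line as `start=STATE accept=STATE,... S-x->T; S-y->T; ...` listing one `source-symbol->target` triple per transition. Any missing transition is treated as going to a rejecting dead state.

Count input length up to 4: every symbol moves from S0 toward S4, which means 'more than 3' and absorbs. Accept from {S0, S1, S2, S3}.
A 5-state machine:
        0   1  
>* S0   S1  S1 
 * S1   S2  S2 
 * S2   S3  S3 
 * S3   S4  S4 
   S4   S4  S4 
(> = start, * = accepting)

start=S0; accept=S0,S1,S2,S3; S0-0->S1; S0-1->S1; S1-0->S2; S1-1->S2; S2-0->S3; S2-1->S3; S3-0->S4; S3-1->S4; S4-0->S4; S4-1->S4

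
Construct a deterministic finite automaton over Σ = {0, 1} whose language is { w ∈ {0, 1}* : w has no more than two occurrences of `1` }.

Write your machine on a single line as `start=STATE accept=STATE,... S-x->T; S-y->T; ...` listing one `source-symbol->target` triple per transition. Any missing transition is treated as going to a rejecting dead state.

Count `1`s, saturating at 3: states A through C mean 0 through 2 `1`s seen; D means more than 2. Each `1` increments (capped at D); other symbols loop. Accept from {A, B, C}.
4 states suffice.
       0  1 
>* A   A  B 
 * B   B  C 
 * C   C  D 
   D   D  D 
(> = start, * = accepting)

start=A; accept=A,B,C; A-0->A; A-1->B; B-0->B; B-1->C; C-0->C; C-1->D; D-0->D; D-1->D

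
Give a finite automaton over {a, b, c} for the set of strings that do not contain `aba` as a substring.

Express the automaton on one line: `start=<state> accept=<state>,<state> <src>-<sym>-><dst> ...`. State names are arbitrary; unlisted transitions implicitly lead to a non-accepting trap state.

This is the complement of 'contains `aba`'. Use the same substring-matching states — S0 through S3 holding how much of `aba` has just been matched — but flip the accepting set: everything except the trap S3 accepts.
A 4-state machine:
        a   b   c  
>* S0   S1  S0  S0 
 * S1   S1  S2  S0 
 * S2   S3  S0  S0 
   S3   S3  S3  S3 
(> = start, * = accepting)

start=S0 accept=S0,S1,S2 S0-a->S1 S0-b->S0 S0-c->S0 S1-a->S1 S1-b->S2 S1-c->S0 S2-a->S3 S2-b->S0 S2-c->S0 S3-a->S3 S3-b->S3 S3-c->S3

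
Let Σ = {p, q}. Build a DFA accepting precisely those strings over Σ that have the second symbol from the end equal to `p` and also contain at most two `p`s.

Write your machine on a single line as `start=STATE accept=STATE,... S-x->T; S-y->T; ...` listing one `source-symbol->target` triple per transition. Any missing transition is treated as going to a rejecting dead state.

start=s0; accept=s3,s4,s8; s0-p->s1; s0-q->s2; s1-p->s3; s1-q->s4; s2-p->s5; s2-q->s6; s3-p->s7; s3-q->s8; s4-p->s9; s4-q->s10; s5-p->s3; s5-q->s4; s6-p->s5; s6-q->s6; s7-p->s7; s7-q->s11; s8-p->s12; s8-q->s13; s9-p->s7; s9-q->s8; s10-p->s9; s10-q->s10; s11-p->s12; s11-q->s14; s12-p->s7; s12-q->s11; s13-p->s12; s13-q->s13; s14-p->s12; s14-q->s14

Build one automaton per condition and run them in lockstep. One (7 states) tracks the last 2 symbols read; the other (4 states) tracks the count of `p`s, saturating at 3. Each combined state is a pair, one component from each; accept when both components accept.
With 15 states:
          p    q  
>  s0     s1   s2 
   s1     s3   s4 
   s2     s5   s6 
 * s3     s7   s8 
 * s4     s9  s10 
   s5     s3   s4 
   s6     s5   s6 
   s7     s7  s11 
 * s8    s12  s13 
   s9     s7   s8 
   s10    s9  s10 
   s11   s12  s14 
   s12    s7  s11 
   s13   s12  s13 
   s14   s12  s14 
(> = start, * = accepting)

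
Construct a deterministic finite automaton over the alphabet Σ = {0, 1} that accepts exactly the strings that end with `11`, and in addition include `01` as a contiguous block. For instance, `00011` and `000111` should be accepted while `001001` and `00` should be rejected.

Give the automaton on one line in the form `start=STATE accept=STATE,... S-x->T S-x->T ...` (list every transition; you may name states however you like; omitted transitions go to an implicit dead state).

start=S0 accept=S6 S0-0->S1 S0-1->S2 S1-0->S1 S1-1->S3 S2-0->S1 S2-1->S4 S3-0->S5 S3-1->S6 S4-0->S1 S4-1->S4 S5-0->S5 S5-1->S3 S6-0->S5 S6-1->S6

Handle the two conditions separately and then intersect. One (3 states) tracks how much of the suffix `11` has currently been matched; the other (3 states) tracks whether and how much of `01` has been seen. Each combined state is a pair, one component from each; accept when both components accept.
A 7-state machine:
        0   1  
>  S0   S1  S2 
   S1   S1  S3 
   S2   S1  S4 
   S3   S5  S6 
   S4   S1  S4 
   S5   S5  S3 
 * S6   S5  S6 
(> = start, * = accepting)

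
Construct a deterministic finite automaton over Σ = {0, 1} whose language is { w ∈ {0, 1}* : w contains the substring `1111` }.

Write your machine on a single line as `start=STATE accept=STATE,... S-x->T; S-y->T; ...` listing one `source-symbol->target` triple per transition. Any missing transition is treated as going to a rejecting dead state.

Track how much of `1111` has been matched so far: state A is no progress, E is the absorbing accept state reached once `1111` has occurred. Intermediate states record partial matches; on a mismatch, fall back to the longest reusable overlap.
With 5 states:
       0  1 
>  A   A  B 
   B   A  C 
   C   A  D 
   D   A  E 
 * E   E  E 
(> = start, * = accepting)

start=A; accept=E; A-0->A; A-1->B; B-0->A; B-1->C; C-0->A; C-1->D; D-0->A; D-1->E; E-0->E; E-1->E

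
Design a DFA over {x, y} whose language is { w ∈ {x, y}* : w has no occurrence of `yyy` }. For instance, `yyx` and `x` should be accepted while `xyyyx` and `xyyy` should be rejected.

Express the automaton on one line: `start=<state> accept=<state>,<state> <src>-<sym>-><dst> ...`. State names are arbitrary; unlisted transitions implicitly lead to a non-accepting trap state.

This is the complement of 'contains `yyy`'. Use the same substring-matching states — A through D holding how much of `yyy` has just been matched — but flip the accepting set: everything except the trap D accepts.
With 4 states:
       x  y 
>* A   A  B 
 * B   A  C 
 * C   A  D 
   D   D  D 
(> = start, * = accepting)

start=A accept=A,B,C A-x->A A-y->B B-x->A B-y->C C-x->A C-y->D D-x->D D-y->D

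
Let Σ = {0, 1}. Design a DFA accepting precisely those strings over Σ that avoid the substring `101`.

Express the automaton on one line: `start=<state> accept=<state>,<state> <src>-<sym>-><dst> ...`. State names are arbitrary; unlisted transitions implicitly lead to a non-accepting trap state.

start=S0 accept=S0,S1,S2 S0-0->S0 S0-1->S1 S1-0->S2 S1-1->S1 S2-0->S0 S2-1->S3 S3-0->S3 S3-1->S3

Track partial matches of the forbidden pattern `101`. State S3 is a dead state reached once `101` has occurred; every other state accepts. S0 means no part of `101` is currently matched.
4 states suffice.
        0   1  
>* S0   S0  S1 
 * S1   S2  S1 
 * S2   S0  S3 
   S3   S3  S3 
(> = start, * = accepting)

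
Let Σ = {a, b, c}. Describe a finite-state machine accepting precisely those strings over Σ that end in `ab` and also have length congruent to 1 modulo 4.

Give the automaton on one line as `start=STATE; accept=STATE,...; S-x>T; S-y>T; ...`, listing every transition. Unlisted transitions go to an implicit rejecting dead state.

start=S0; accept=S5; S0-a>S1; S0-b>S1; S0-c>S1; S1-a>S2; S1-b>S2; S1-c>S2; S2-a>S3; S2-b>S3; S2-c>S3; S3-a>S4; S3-b>S0; S3-c>S0; S4-a>S1; S4-b>S5; S4-c>S1; S5-a>S2; S5-b>S2; S5-c>S2

Build one automaton per condition and run them in lockstep. One (3 states) tracks how much of the suffix `ab` has currently been matched; the other (4 states) tracks the input length modulo 4. Each combined state is a pair, one component from each; accept when both components accept. Minimizing collapses redundant product states.
A 6-state machine:
        a   b   c  
>  S0   S1  S1  S1 
   S1   S2  S2  S2 
   S2   S3  S3  S3 
   S3   S4  S0  S0 
   S4   S1  S5  S1 
 * S5   S2  S2  S2 
(> = start, * = accepting)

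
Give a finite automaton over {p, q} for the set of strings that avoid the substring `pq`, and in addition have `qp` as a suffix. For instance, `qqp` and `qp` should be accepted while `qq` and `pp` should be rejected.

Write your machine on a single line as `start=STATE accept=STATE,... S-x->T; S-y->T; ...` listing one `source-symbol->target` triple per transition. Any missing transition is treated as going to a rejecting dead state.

start=S0; accept=S3; S0-p->S1; S0-q->S2; S1-p->S1; S1-q->S1; S2-p->S3; S2-q->S2; S3-p->S1; S3-q->S1

Build one automaton per condition and run them in lockstep. The first has 3 states tracking partial matches of the forbidden pattern `pq`; the second has 3 states tracking how much of the suffix `qp` has currently been matched. A product state is a pair (one from each), accepting exactly when both do. Equivalent product states are then merged.
With 4 states:
        p   q  
>  S0   S1  S2 
   S1   S1  S1 
   S2   S3  S2 
 * S3   S1  S1 
(> = start, * = accepting)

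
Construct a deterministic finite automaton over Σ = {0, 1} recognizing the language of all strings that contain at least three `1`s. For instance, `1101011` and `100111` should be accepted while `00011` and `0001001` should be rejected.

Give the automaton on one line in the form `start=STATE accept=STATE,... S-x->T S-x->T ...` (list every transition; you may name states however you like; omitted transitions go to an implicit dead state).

Only the number of `1`s matters, and only up to 4. Make a chain q0 → q1 → q2 → q3 → q4 advanced by each `1` (with q4 absorbing); every other symbol self-loops. The accepting set is {q3, q4}.
With 5 states:
        0   1  
>  q0   q0  q1 
   q1   q1  q2 
   q2   q2  q3 
 * q3   q3  q4 
 * q4   q4  q4 
(> = start, * = accepting)

start=q0 accept=q3,q4 q0-0->q0 q0-1->q1 q1-0->q1 q1-1->q2 q2-0->q2 q2-1->q3 q3-0->q3 q3-1->q4 q4-0->q4 q4-1->q4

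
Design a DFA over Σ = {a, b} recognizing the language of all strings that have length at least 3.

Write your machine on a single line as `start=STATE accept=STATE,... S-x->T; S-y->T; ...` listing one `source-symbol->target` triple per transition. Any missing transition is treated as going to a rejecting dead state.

start=q0; accept=q3,q4; q0-a->q1; q0-b->q1; q1-a->q2; q1-b->q2; q2-a->q3; q2-b->q3; q3-a->q4; q3-b->q4; q4-a->q4; q4-b->q4

Count input length up to 4: every symbol moves from q0 toward q4, which means 'more than 3' and absorbs. Accept from {q3, q4}.
With 5 states:
        a   b  
>  q0   q1  q1 
   q1   q2  q2 
   q2   q3  q3 
 * q3   q4  q4 
 * q4   q4  q4 
(> = start, * = accepting)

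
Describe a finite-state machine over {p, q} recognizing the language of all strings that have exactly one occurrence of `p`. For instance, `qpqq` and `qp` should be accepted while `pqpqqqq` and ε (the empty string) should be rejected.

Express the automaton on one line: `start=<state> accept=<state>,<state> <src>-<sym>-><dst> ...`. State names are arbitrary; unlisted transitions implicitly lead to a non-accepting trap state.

start=A accept=B A-p->B A-q->A B-p->C B-q->B C-p->C C-q->C

Only the number of `p`s matters, and only up to 2. Make a chain A → B → C advanced by each `p` (with C absorbing); every other symbol self-loops. The accepting set is {B}.
3 states suffice.
       p  q 
>  A   B  A 
 * B   C  B 
   C   C  C 
(> = start, * = accepting)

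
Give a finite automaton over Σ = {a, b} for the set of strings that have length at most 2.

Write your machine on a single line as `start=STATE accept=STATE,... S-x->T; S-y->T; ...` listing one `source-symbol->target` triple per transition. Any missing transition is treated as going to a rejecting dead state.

Count input length up to 3: every symbol moves from q0 toward q3, which means 'more than 2' and absorbs. Accept from {q0, q1, q2}.
4 states suffice.
        a   b  
>* q0   q1  q1 
 * q1   q2  q2 
 * q2   q3  q3 
   q3   q3  q3 
(> = start, * = accepting)

start=q0; accept=q0,q1,q2; q0-a->q1; q0-b->q1; q1-a->q2; q1-b->q2; q2-a->q3; q2-b->q3; q3-a->q3; q3-b->q3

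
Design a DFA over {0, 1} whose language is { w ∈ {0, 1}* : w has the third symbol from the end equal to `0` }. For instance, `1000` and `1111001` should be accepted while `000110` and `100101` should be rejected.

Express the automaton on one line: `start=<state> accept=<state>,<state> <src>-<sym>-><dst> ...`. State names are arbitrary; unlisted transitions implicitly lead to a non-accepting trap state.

start=q0 accept=q7,q8,q9,q10 q0-0->q1 q0-1->q2 q1-0->q3 q1-1->q4 q2-0->q5 q2-1->q6 q3-0->q7 q3-1->q8 q4-0->q9 q4-1->q10 q5-0->q11 q5-1->q12 q6-0->q13 q6-1->q14 q7-0->q7 q7-1->q8 q8-0->q9 q8-1->q10 q9-0->q11 q9-1->q12 q10-0->q13 q10-1->q14 q11-0->q7 q11-1->q8 q12-0->q9 q12-1->q10 q13-0->q11 q13-1->q12 q14-0->q13 q14-1->q14

Because acceptance depends on a position counted from the end, the machine has to buffer the most recent 3 symbols. Make each state the string of the last up-to-3 symbols read; on input `x` shift the window left and append `x`. Accept when the buffered window has length 3 and begins with `0`.
With 15 states:
          0    1  
>  q0     q1   q2 
   q1     q3   q4 
   q2     q5   q6 
   q3     q7   q8 
   q4     q9  q10 
   q5    q11  q12 
   q6    q13  q14 
 * q7     q7   q8 
 * q8     q9  q10 
 * q9    q11  q12 
 * q10   q13  q14 
   q11    q7   q8 
   q12    q9  q10 
   q13   q11  q12 
   q14   q13  q14 
(> = start, * = accepting)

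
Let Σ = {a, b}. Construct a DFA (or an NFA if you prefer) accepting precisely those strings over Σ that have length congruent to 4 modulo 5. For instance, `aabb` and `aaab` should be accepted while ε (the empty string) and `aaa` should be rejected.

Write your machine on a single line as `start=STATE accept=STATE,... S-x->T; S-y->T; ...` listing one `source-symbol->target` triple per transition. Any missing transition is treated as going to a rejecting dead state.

start=s0; accept=s4; s0-a->s1; s0-b->s1; s1-a->s2; s1-b->s2; s2-a->s3; s2-b->s3; s3-a->s4; s3-b->s4; s4-a->s0; s4-b->s0

Count input length modulo 5: every symbol advances one step around the cycle s0 → s1 → s2 → s3 → s4 → s0. Accept at s4.
With 5 states:
        a   b  
>  s0   s1  s1 
   s1   s2  s2 
   s2   s3  s3 
   s3   s4  s4 
 * s4   s0  s0 
(> = start, * = accepting)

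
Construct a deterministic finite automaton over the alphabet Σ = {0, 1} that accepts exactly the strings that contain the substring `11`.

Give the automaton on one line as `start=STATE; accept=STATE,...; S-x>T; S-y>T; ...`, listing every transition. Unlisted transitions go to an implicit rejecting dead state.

start=q0; accept=q2; q0-0>q0; q0-1>q1; q1-0>q0; q1-1>q2; q2-0>q2; q2-1>q2

Track how much of `11` has been matched so far: state q0 is no progress, q2 is the absorbing accept state reached once `11` has occurred. Intermediate states record partial matches; on a mismatch, fall back to the longest reusable overlap.
        0   1  
>  q0   q0  q1 
   q1   q0  q2 
 * q2   q2  q2 
(> = start, * = accepting)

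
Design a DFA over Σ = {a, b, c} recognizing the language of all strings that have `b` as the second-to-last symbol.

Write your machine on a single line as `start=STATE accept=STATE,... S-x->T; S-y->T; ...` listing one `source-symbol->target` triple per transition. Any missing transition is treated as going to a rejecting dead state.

Because acceptance depends on a position counted from the end, the machine has to buffer the most recent 2 symbols. Make each state the string of the last up-to-2 symbols read; on input `x` shift the window left and append `x`. Accept when the buffered window has length 2 and begins with `b`.
13 states suffice.
          a    b    c  
>  S0     S1   S2   S3 
   S1     S4   S5   S6 
   S2     S7   S8   S9 
   S3    S10  S11  S12 
   S4     S4   S5   S6 
   S5     S7   S8   S9 
   S6    S10  S11  S12 
 * S7     S4   S5   S6 
 * S8     S7   S8   S9 
 * S9    S10  S11  S12 
   S10    S4   S5   S6 
   S11    S7   S8   S9 
   S12   S10  S11  S12 
(> = start, * = accepting)

start=S0; accept=S7,S8,S9; S0-a->S1; S0-b->S2; S0-c->S3; S1-a->S4; S1-b->S5; S1-c->S6; S2-a->S7; S2-b->S8; S2-c->S9; S3-a->S10; S3-b->S11; S3-c->S12; S4-a->S4; S4-b->S5; S4-c->S6; S5-a->S7; S5-b->S8; S5-c->S9; S6-a->S10; S6-b->S11; S6-c->S12; S7-a->S4; S7-b->S5; S7-c->S6; S8-a->S7; S8-b->S8; S8-c->S9; S9-a->S10; S9-b->S11; S9-c->S12; S10-a->S4; S10-b->S5; S10-c->S6; S11-a->S7; S11-b->S8; S11-c->S9; S12-a->S10; S12-b->S11; S12-c->S12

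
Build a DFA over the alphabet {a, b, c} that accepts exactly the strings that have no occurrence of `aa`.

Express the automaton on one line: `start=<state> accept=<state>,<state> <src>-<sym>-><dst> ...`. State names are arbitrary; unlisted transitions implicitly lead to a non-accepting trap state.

Track partial matches of the forbidden pattern `aa`. State S2 is a dead state reached once `aa` has occurred; every other state accepts. S0 means no part of `aa` is currently matched.
3 states suffice.
        a   b   c  
>* S0   S1  S0  S0 
 * S1   S2  S0  S0 
   S2   S2  S2  S2 
(> = start, * = accepting)

start=S0 accept=S0,S1 S0-a->S1 S0-b->S0 S0-c->S0 S1-a->S2 S1-b->S0 S1-c->S0 S2-a->S2 S2-b->S2 S2-c->S2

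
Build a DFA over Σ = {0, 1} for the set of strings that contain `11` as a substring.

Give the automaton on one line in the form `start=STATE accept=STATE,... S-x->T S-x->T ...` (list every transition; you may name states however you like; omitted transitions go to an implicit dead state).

start=A accept=C A-0->A A-1->B B-0->A B-1->C C-0->C C-1->C

States A..B record the length of the longest prefix of `11` that matches the current input suffix. Reaching C means `11` has been seen, and we stay there forever. Accept from C.
       0  1 
>  A   A  B 
   B   A  C 
 * C   C  C 
(> = start, * = accepting)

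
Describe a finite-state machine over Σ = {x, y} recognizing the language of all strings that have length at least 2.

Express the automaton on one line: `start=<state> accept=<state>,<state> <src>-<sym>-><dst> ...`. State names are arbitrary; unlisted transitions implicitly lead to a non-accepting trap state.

We only need to distinguish lengths 0, 1, …, 2, and '>2'. Chain A → B → C → D on every symbol, with D looping. Accepting states: {C, D}.
A 4-state machine:
       x  y 
>  A   B  B 
   B   C  C 
 * C   D  D 
 * D   D  D 
(> = start, * = accepting)

start=A accept=C,D A-x->B A-y->B B-x->C B-y->C C-x->D C-y->D D-x->D D-y->D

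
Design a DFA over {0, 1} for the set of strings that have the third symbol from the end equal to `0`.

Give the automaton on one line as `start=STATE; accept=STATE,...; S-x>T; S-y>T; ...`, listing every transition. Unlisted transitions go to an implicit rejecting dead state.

Because acceptance depends on a position counted from the end, the machine has to buffer the most recent 3 symbols. Make each state the string of the last up-to-3 symbols read; on input `x` shift the window left and append `x`. Accept when the buffered window has length 3 and begins with `0`.
15 states suffice.
       0  1 
>  A   B  C 
   B   D  E 
   C   F  G 
   D   H  I 
   E   J  K 
   F   L  M 
   G   N  O 
 * H   H  I 
 * I   J  K 
 * J   L  M 
 * K   N  O 
   L   H  I 
   M   J  K 
   N   L  M 
   O   N  O 
(> = start, * = accepting)

start=A; accept=H,I,J,K; A-0>B; A-1>C; B-0>D; B-1>E; C-0>F; C-1>G; D-0>H; D-1>I; E-0>J; E-1>K; F-0>L; F-1>M; G-0>N; G-1>O; H-0>H; H-1>I; I-0>J; I-1>K; J-0>L; J-1>M; K-0>N; K-1>O; L-0>H; L-1>I; M-0>J; M-1>K; N-0>L; N-1>M; O-0>N; O-1>O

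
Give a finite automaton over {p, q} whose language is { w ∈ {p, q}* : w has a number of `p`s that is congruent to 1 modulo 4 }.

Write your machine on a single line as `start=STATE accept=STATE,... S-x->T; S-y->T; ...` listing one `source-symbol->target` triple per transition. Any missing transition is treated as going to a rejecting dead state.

start=A; accept=B; A-p->B; A-q->A; B-p->C; B-q->B; C-p->D; C-q->C; D-p->A; D-q->D

Keep the running count of `p`s modulo 4: each `p` advances along the cycle A → B → C → D → A while other symbols loop. Accept at B.
4 states suffice.
       p  q 
>  A   B  A 
 * B   C  B 
   C   D  C 
   D   A  D 
(> = start, * = accepting)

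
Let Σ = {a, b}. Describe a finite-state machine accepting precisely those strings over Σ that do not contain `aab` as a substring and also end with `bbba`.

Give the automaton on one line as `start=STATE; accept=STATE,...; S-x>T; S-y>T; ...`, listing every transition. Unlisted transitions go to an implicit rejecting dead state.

start=q0; accept=q6; q0-a>q1; q0-b>q2; q1-a>q3; q1-b>q2; q2-a>q1; q2-b>q4; q3-a>q3; q3-b>q3; q4-a>q1; q4-b>q5; q5-a>q6; q5-b>q5; q6-a>q3; q6-b>q2

Run two small machines in parallel and take their product. The first has 4 states tracking partial matches of the forbidden pattern `aab`; the second has 5 states tracking how much of the suffix `bbba` has currently been matched. A product state is a pair (one from each), accepting exactly when both do. Minimizing collapses redundant product states.
        a   b  
>  q0   q1  q2 
   q1   q3  q2 
   q2   q1  q4 
   q3   q3  q3 
   q4   q1  q5 
   q5   q6  q5 
 * q6   q3  q2 
(> = start, * = accepting)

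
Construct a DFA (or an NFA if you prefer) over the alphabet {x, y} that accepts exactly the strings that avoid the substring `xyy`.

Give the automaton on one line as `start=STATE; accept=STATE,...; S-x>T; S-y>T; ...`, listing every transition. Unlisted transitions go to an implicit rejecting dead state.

start=q0; accept=q0,q1,q2; q0-x>q1; q0-y>q0; q1-x>q1; q1-y>q2; q2-x>q1; q2-y>q3; q3-x>q3; q3-y>q3

Track partial matches of the forbidden pattern `xyy`. State q3 is a dead state reached once `xyy` has occurred; every other state accepts. q0 means no part of `xyy` is currently matched.
4 states suffice.
        x   y  
>* q0   q1  q0 
 * q1   q1  q2 
 * q2   q1  q3 
   q3   q3  q3 
(> = start, * = accepting)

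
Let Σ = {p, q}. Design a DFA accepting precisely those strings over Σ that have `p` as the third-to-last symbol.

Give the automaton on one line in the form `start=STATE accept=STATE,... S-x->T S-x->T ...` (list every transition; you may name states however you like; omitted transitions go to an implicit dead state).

Because acceptance depends on a position counted from the end, the machine has to buffer the most recent 3 symbols. Make each state the string of the last up-to-3 symbols read; on input `x` shift the window left and append `x`. Accept when the buffered window has length 3 and begins with `p`.
With 15 states:
          p    q  
>  S0     S1   S2 
   S1     S3   S4 
   S2     S5   S6 
   S3     S7   S8 
   S4     S9  S10 
   S5    S11  S12 
   S6    S13  S14 
 * S7     S7   S8 
 * S8     S9  S10 
 * S9    S11  S12 
 * S10   S13  S14 
   S11    S7   S8 
   S12    S9  S10 
   S13   S11  S12 
   S14   S13  S14 
(> = start, * = accepting)

start=S0 accept=S7,S8,S9,S10 S0-p->S1 S0-q->S2 S1-p->S3 S1-q->S4 S2-p->S5 S2-q->S6 S3-p->S7 S3-q->S8 S4-p->S9 S4-q->S10 S5-p->S11 S5-q->S12 S6-p->S13 S6-q->S14 S7-p->S7 S7-q->S8 S8-p->S9 S8-q->S10 S9-p->S11 S9-q->S12 S10-p->S13 S10-q->S14 S11-p->S7 S11-q->S8 S12-p->S9 S12-q->S10 S13-p->S11 S13-q->S12 S14-p->S13 S14-q->S14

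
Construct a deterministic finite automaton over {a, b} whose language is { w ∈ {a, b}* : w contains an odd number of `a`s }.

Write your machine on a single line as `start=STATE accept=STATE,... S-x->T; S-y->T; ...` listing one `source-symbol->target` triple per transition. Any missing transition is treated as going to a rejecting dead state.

start=s0; accept=s1; s0-a->s1; s0-b->s0; s1-a->s0; s1-b->s1

Keep the running count of `a`s modulo 2: each `a` advances along the cycle s0 → s1 → s0 while other symbols loop. Accept at s1.
With 2 states:
        a   b  
>  s0   s1  s0 
 * s1   s0  s1 
(> = start, * = accepting)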